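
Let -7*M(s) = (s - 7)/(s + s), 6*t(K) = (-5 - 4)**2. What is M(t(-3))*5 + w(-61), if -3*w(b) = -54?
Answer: 6739/378 ≈ 17.828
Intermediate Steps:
t(K) = 27/2 (t(K) = (-5 - 4)**2/6 = (1/6)*(-9)**2 = (1/6)*81 = 27/2)
w(b) = 18 (w(b) = -1/3*(-54) = 18)
M(s) = -(-7 + s)/(14*s) (M(s) = -(s - 7)/(7*(s + s)) = -(-7 + s)/(7*(2*s)) = -(-7 + s)*1/(2*s)/7 = -(-7 + s)/(14*s))
M(t(-3))*5 + w(-61) = ((7 - 1*27/2)/(14*(27/2)))*5 + 18 = ((1/14)*(2/27)*(7 - 27/2))*5 + 18 = ((1/14)*(2/27)*(-13/2))*5 + 18 = -13/378*5 + 18 = -65/378 + 18 = 6739/378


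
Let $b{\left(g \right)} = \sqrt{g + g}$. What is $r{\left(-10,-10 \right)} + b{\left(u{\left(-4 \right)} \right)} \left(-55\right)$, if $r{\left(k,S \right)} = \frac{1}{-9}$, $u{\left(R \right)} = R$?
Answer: $- \frac{1}{9} - 110 i \sqrt{2} \approx -0.11111 - 155.56 i$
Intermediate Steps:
$b{\left(g \right)} = \sqrt{2} \sqrt{g}$ ($b{\left(g \right)} = \sqrt{2 g} = \sqrt{2} \sqrt{g}$)
$r{\left(k,S \right)} = - \frac{1}{9}$
$r{\left(-10,-10 \right)} + b{\left(u{\left(-4 \right)} \right)} \left(-55\right) = - \frac{1}{9} + \sqrt{2} \sqrt{-4} \left(-55\right) = - \frac{1}{9} + \sqrt{2} \cdot 2 i \left(-55\right) = - \frac{1}{9} + 2 i \sqrt{2} \left(-55\right) = - \frac{1}{9} - 110 i \sqrt{2}$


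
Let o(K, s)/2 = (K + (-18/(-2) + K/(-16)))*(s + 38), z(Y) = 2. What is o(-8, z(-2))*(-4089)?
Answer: -490680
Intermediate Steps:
o(K, s) = 2*(9 + 15*K/16)*(38 + s) (o(K, s) = 2*((K + (-18/(-2) + K/(-16)))*(s + 38)) = 2*((K + (-18*(-1/2) + K*(-1/16)))*(38 + s)) = 2*((K + (9 - K/16))*(38 + s)) = 2*((9 + 15*K/16)*(38 + s)) = 2*(9 + 15*K/16)*(38 + s))
o(-8, z(-2))*(-4089) = (684 + 18*2 + (285/4)*(-8) + (15/8)*(-8)*2)*(-4089) = (684 + 36 - 570 - 30)*(-4089) = 120*(-4089) = -490680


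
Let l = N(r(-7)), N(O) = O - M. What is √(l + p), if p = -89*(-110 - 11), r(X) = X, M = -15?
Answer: √10777 ≈ 103.81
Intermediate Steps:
p = 10769 (p = -89*(-121) = 10769)
N(O) = 15 + O (N(O) = O - 1*(-15) = O + 15 = 15 + O)
l = 8 (l = 15 - 7 = 8)
√(l + p) = √(8 + 10769) = √10777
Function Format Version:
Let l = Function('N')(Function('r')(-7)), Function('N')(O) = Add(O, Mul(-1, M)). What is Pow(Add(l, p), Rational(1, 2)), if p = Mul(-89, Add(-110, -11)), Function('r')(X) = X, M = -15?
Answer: Pow(10777, Rational(1, 2)) ≈ 103.81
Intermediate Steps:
p = 10769 (p = Mul(-89, -121) = 10769)
Function('N')(O) = Add(15, O) (Function('N')(O) = Add(O, Mul(-1, -15)) = Add(O, 15) = Add(15, O))
l = 8 (l = Add(15, -7) = 8)
Pow(Add(l, p), Rational(1, 2)) = Pow(Add(8, 10769), Rational(1, 2)) = Pow(10777, Rational(1, 2))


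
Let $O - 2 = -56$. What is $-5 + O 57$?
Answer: $-3083$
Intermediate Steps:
$O = -54$ ($O = 2 - 56 = -54$)
$-5 + O 57 = -5 - 3078 = -3083$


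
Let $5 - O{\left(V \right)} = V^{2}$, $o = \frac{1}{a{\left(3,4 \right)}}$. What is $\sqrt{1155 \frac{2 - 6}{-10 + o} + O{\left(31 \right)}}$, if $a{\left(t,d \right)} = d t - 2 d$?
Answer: $\frac{2 i \sqrt{20371}}{13} \approx 21.958 i$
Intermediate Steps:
$a{\left(t,d \right)} = - 2 d + d t$
$o = \frac{1}{4}$ ($o = \frac{1}{4 \left(-2 + 3\right)} = \frac{1}{4 \cdot 1} = \frac{1}{4} \approx 0.25$)
$O{\left(V \right)} = 5 - V^{2}$
$\sqrt{1155 \frac{2 - 6}{-10 + o} + O{\left(31 \right)}} = \sqrt{1155 \frac{2 - 6}{-10 + \frac{1}{4}} + \left(5 - 31^{2}\right)} = \sqrt{1155 \left(- \frac{4}{- \frac{39}{4}}\right) + \left(5 - 961\right)} = \sqrt{1155 \left(\left(-4\right) \left(- \frac{4}{39}\right)\right) + \left(5 - 961\right)} = \sqrt{1155 \cdot \frac{16}{39} - 956} = \sqrt{\frac{6160}{13} - 956} = \sqrt{- \frac{6268}{13}} = \frac{2 i \sqrt{20371}}{13}$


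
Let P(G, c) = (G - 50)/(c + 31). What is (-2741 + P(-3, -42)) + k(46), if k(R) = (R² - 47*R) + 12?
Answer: -30472/11 ≈ -2770.2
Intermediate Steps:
P(G, c) = (-50 + G)/(31 + c)
k(R) = 12 + R² - 47*R
(-2741 + P(-3, -42)) + k(46) = (-2741 + (-50 - 3)/(31 - 42)) + (12 + 46² - 47*46) = (-2741 - 53/(-11)) + (12 + 2116 - 2162) = (-2741 - 1/11*(-53)) - 34 = (-2741 + 53/11) - 34 = -30098/11 - 34 = -30472/11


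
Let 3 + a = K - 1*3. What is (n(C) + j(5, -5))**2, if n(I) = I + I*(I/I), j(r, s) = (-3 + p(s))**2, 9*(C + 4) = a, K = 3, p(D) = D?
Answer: 27556/9 ≈ 3061.8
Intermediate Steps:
a = -3 (a = -3 + (3 - 1*3) = -3 + (3 - 3) = -3 + 0 = -3)
C = -13/3 (C = -4 + (1/9)*(-3) = -4 - 1/3 = -13/3 ≈ -4.3333)
j(r, s) = (-3 + s)**2
n(I) = 2*I (n(I) = I + I*1 = I + I = 2*I)
(n(C) + j(5, -5))**2 = (2*(-13/3) + (-3 - 5)**2)**2 = (-26/3 + (-8)**2)**2 = (-26/3 + 64)**2 = (166/3)**2 = 27556/9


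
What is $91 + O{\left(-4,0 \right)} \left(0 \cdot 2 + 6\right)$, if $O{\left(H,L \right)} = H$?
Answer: $67$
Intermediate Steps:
$91 + O{\left(-4,0 \right)} \left(0 \cdot 2 + 6\right) = 91 - 4 \left(0 \cdot 2 + 6\right) = 91 - 4 \left(0 + 6\right) = 91 - 24 = 67$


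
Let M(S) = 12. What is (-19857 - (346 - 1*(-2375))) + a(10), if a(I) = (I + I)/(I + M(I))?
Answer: -248348/11 ≈ -22577.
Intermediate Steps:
a(I) = 2*I/(12 + I) (a(I) = (I + I)/(I + 12) = (2*I)/(12 + I) = 2*I/(12 + I))
(-19857 - (346 - 1*(-2375))) + a(10) = (-19857 - (346 - 1*(-2375))) + 2*10/(12 + 10) = (-19857 - (346 + 2375)) + 2*10/22 = (-19857 - 1*2721) + 2*10*(1/22) = (-19857 - 2721) + 10/11 = -22578 + 10/11 = -248348/11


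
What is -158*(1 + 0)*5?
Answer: -790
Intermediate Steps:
-158*(1 + 0)*5 = -158*5 = -790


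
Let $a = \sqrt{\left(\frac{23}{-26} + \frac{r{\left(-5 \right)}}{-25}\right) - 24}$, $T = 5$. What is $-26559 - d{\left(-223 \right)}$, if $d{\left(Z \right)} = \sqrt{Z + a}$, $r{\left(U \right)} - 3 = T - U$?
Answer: $-26559 - \frac{\sqrt{-3768700 + 910 i \sqrt{8762}}}{130} \approx -26559.0 - 14.934 i$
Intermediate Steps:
$r{\left(U \right)} = 8 - U$ ($r{\left(U \right)} = 3 - \left(-5 + U\right) = 8 - U$)
$a = \frac{7 i \sqrt{8762}}{130}$ ($a = \sqrt{\left(\frac{23}{-26} + \frac{8 - -5}{-25}\right) - 24} = \sqrt{\left(23 \left(- \frac{1}{26}\right) + \left(8 + 5\right) \left(- \frac{1}{25}\right)\right) - 24} = \sqrt{\left(- \frac{23}{26} + 13 \left(- \frac{1}{25}\right)\right) - 24} = \sqrt{\left(- \frac{23}{26} - \frac{13}{25}\right) - 24} = \sqrt{- \frac{913}{650} - 24} = \sqrt{- \frac{16513}{650}} = \frac{7 i \sqrt{8762}}{130} \approx 5.0403 i$)
$d{\left(Z \right)} = \sqrt{Z + \frac{7 i \sqrt{8762}}{130}}$
$-26559 - d{\left(-223 \right)} = -26559 - \frac{\sqrt{16900 \left(-223\right) + 910 i \sqrt{8762}}}{130} = -26559 - \frac{\sqrt{-3768700 + 910 i \sqrt{8762}}}{130}$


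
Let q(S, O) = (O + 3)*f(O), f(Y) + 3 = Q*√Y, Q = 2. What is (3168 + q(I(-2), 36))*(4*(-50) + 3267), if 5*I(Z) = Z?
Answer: 10792773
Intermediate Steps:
I(Z) = Z/5
f(Y) = -3 + 2*√Y
q(S, O) = (-3 + 2*√O)*(3 + O) (q(S, O) = (O + 3)*(-3 + 2*√O) = (3 + O)*(-3 + 2*√O) = (-3 + 2*√O)*(3 + O))
(3168 + q(I(-2), 36))*(4*(-50) + 3267) = (3168 + (-3 + 2*√36)*(3 + 36))*(4*(-50) + 3267) = (3168 + (-3 + 2*6)*39)*(-200 + 3267) = (3168 + (-3 + 12)*39)*3067 = (3168 + 9*39)*3067 = (3168 + 351)*3067 = 3519*3067 = 10792773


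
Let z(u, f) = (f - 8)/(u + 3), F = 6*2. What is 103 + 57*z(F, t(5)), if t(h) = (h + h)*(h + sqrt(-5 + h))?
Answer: 1313/5 ≈ 262.60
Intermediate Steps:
t(h) = 2*h*(h + sqrt(-5 + h)) (t(h) = (2*h)*(h + sqrt(-5 + h)) = 2*h*(h + sqrt(-5 + h)))
F = 12
z(u, f) = (-8 + f)/(3 + u)
103 + 57*z(F, t(5)) = 103 + 57*((-8 + 2*5*(5 + sqrt(-5 + 5)))/(3 + 12)) = 103 + 57*((-8 + 2*5*(5 + sqrt(0)))/15) = 103 + 57*((-8 + 2*5*(5 + 0))/15) = 103 + 57*((-8 + 2*5*5)/15) = 103 + 57*((-8 + 50)/15) = 103 + 57*((1/15)*42) = 103 + 57*(14/5) = 103 + 798/5 = 1313/5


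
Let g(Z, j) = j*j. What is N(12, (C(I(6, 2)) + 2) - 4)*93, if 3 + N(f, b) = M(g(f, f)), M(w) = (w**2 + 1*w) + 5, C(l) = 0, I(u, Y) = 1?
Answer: 1942026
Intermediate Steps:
g(Z, j) = j**2
M(w) = 5 + w + w**2 (M(w) = (w**2 + w) + 5 = (w + w**2) + 5 = 5 + w + w**2)
N(f, b) = 2 + f**2 + f**4 (N(f, b) = -3 + (5 + f**2 + (f**2)**2) = -3 + (5 + f**2 + f**4) = 2 + f**2 + f**4)
N(12, (C(I(6, 2)) + 2) - 4)*93 = (2 + 12**2 + 12**4)*93 = (2 + 144 + 20736)*93 = 20882*93 = 1942026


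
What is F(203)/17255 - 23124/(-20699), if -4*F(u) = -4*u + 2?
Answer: 23039781/20409214 ≈ 1.1289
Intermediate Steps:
F(u) = -½ + u (F(u) = -(-4*u + 2)/4 = -(2 - 4*u)/4 = -½ + u)
F(203)/17255 - 23124/(-20699) = (-½ + 203)/17255 - 23124/(-20699) = (405/2)*(1/17255) - 23124*(-1/20699) = 81/6902 + 23124/20699 = 23039781/20409214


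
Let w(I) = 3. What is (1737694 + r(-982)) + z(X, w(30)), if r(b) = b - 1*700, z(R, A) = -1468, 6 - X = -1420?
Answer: 1734544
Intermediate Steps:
X = 1426 (X = 6 - 1*(-1420) = 6 + 1420 = 1426)
r(b) = -700 + b (r(b) = b - 700 = -700 + b)
(1737694 + r(-982)) + z(X, w(30)) = (1737694 + (-700 - 982)) - 1468 = (1737694 - 1682) - 1468 = 1736012 - 1468 = 1734544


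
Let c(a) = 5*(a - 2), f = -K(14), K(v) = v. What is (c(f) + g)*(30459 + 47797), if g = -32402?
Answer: -2541911392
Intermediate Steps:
f = -14 (f = -1*14 = -14)
c(a) = -10 + 5*a (c(a) = 5*(-2 + a) = -10 + 5*a)
(c(f) + g)*(30459 + 47797) = ((-10 + 5*(-14)) - 32402)*(30459 + 47797) = ((-10 - 70) - 32402)*78256 = (-80 - 32402)*78256 = -32482*78256 = -2541911392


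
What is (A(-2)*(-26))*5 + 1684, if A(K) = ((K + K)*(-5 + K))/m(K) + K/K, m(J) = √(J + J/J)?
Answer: 1554 + 3640*I ≈ 1554.0 + 3640.0*I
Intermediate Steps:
m(J) = √(1 + J) (m(J) = √(J + 1) = √(1 + J))
A(K) = 1 + 2*K*(-5 + K)/√(1 + K) (A(K) = ((K + K)*(-5 + K))/(√(1 + K)) + K/K = ((2*K)*(-5 + K))/√(1 + K) + 1 = (2*K*(-5 + K))/√(1 + K) + 1 = 2*K*(-5 + K)/√(1 + K) + 1 = 1 + 2*K*(-5 + K)/√(1 + K))
(A(-2)*(-26))*5 + 1684 = (((√(1 - 2) - 10*(-2) + 2*(-2)²)/√(1 - 2))*(-26))*5 + 1684 = (((√(-1) + 20 + 2*4)/√(-1))*(-26))*5 + 1684 = (((-I)*(I + 20 + 8))*(-26))*5 + 1684 = (((-I)*(28 + I))*(-26))*5 + 1684 = (-I*(28 + I)*(-26))*5 + 1684 = (26*I*(28 + I))*5 + 1684 = 130*I*(28 + I) + 1684 = 1684 + 130*I*(28 + I)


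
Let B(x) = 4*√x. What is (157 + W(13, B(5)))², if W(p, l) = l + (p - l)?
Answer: 28900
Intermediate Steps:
W(p, l) = p
(157 + W(13, B(5)))² = (157 + 13)² = 170² = 28900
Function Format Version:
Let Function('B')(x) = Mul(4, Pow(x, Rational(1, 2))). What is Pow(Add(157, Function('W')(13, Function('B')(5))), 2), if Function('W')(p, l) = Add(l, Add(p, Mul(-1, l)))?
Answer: 28900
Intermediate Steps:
Function('W')(p, l) = p
Pow(Add(157, Function('W')(13, Function('B')(5))), 2) = Pow(Add(157, 13), 2) = Pow(170, 2) = 28900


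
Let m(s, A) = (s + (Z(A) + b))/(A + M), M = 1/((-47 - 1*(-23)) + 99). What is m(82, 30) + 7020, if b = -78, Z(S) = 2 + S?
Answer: 15804720/2251 ≈ 7021.2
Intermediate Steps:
M = 1/75 (M = 1/((-47 + 23) + 99) = 1/(-24 + 99) = 1/75 ≈ 0.013333)
m(s, A) = (-76 + A + s)/(1/75 + A) (m(s, A) = (s + ((2 + A) - 78))/(A + 1/75) = (s + (-76 + A))/(1/75 + A) = (-76 + A + s)/(1/75 + A))
m(82, 30) + 7020 = 75*(-76 + 30 + 82)/(1 + 75*30) + 7020 = 75*36/(1 + 2250) + 7020 = 75*36/2251 + 7020 = 75*(1/2251)*36 + 7020 = 2700/2251 + 7020 = 15804720/2251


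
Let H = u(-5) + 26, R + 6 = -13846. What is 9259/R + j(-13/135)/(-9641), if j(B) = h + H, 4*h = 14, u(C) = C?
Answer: -89605393/133547132 ≈ -0.67096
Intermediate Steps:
R = -13852 (R = -6 - 13846 = -13852)
H = 21 (H = -5 + 26 = 21)
h = 7/2 (h = (¼)*14 = 7/2 ≈ 3.5000)
j(B) = 49/2 (j(B) = 7/2 + 21 = 49/2)
9259/R + j(-13/135)/(-9641) = 9259/(-13852) + (49/2)/(-9641) = 9259*(-1/13852) + (49/2)*(-1/9641) = -9259/13852 - 49/19282 = -89605393/133547132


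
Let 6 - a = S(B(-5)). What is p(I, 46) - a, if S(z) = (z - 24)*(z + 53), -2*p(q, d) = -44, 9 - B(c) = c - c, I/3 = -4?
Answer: -914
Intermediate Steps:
I = -12 (I = 3*(-4) = -12)
B(c) = 9 (B(c) = 9 - (c - c) = 9 - 1*0 = 9 + 0 = 9)
p(q, d) = 22 (p(q, d) = -½*(-44) = 22)
S(z) = (-24 + z)*(53 + z)
a = 936 (a = 6 - (-1272 + 9² + 29*9) = 6 - (-1272 + 81 + 261) = 6 - 1*(-930) = 6 + 930 = 936)
p(I, 46) - a = 22 - 1*936 = 22 - 936 = -914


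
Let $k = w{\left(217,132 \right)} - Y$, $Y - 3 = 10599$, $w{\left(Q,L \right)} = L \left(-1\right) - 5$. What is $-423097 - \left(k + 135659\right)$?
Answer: $-548017$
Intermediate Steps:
$w{\left(Q,L \right)} = -5 - L$ ($w{\left(Q,L \right)} = - L - 5 = -5 - L$)
$Y = 10602$ ($Y = 3 + 10599 = 10602$)
$k = -10739$ ($k = \left(-5 - 132\right) - 10602 = -137 - 10602 = -10739$)
$-423097 - \left(k + 135659\right) = -423097 - \left(-10739 + 135659\right) = -423097 - 124920 = -548017$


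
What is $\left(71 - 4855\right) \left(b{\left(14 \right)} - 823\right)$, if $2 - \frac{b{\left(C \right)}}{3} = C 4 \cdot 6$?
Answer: $8730800$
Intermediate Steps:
$b{\left(C \right)} = 6 - 72 C$ ($b{\left(C \right)} = 6 - 3 C 4 \cdot 6 = 6 - 3 \cdot 4 C 6 = 6 - 3 \cdot 24 C = 6 - 72 C$)
$\left(71 - 4855\right) \left(b{\left(14 \right)} - 823\right) = \left(71 - 4855\right) \left(\left(6 - 1008\right) - 823\right) = - 4784 \left(\left(6 - 1008\right) - 823\right) = - 4784 \left(-1002 - 823\right) = \left(-4784\right) \left(-1825\right) = 8730800$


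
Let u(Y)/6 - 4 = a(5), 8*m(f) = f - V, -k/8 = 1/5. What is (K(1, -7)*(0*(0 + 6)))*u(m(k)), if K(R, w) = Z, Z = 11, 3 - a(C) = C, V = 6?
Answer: 0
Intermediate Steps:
a(C) = 3 - C
K(R, w) = 11
k = -8/5 ≈ -1.6000
m(f) = -3/4 + f/8 (m(f) = (f - 1*6)/8 = (f - 6)/8 = (-6 + f)/8 = -3/4 + f/8)
u(Y) = 12 (u(Y) = 24 + 6*(3 - 1*5) = 24 + 6*(3 - 5) = 24 + 6*(-2) = 24 - 12 = 12)
(K(1, -7)*(0*(0 + 6)))*u(m(k)) = (11*(0*(0 + 6)))*12 = (11*(0*6))*12 = (11*0)*12 = 0*12 = 0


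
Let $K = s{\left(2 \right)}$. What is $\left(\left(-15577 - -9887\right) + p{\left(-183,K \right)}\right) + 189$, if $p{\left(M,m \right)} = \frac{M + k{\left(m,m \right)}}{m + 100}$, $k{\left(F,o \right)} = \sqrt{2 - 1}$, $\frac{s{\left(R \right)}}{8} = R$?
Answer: $- \frac{319149}{58} \approx -5502.6$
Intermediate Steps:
$s{\left(R \right)} = 8 R$
$K = 16$ ($K = 8 \cdot 2 = 16$)
$k{\left(F,o \right)} = 1$ ($k{\left(F,o \right)} = \sqrt{1} = 1$)
$p{\left(M,m \right)} = \frac{1 + M}{100 + m}$ ($p{\left(M,m \right)} = \frac{M + 1}{m + 100} = \frac{1 + M}{100 + m}$)
$\left(\left(-15577 - -9887\right) + p{\left(-183,K \right)}\right) + 189 = \left(\left(-15577 - -9887\right) + \frac{1 - 183}{100 + 16}\right) + 189 = \left(\left(-15577 + 9887\right) + \frac{1}{116} \left(-182\right)\right) + 189 = \left(-5690 + \frac{1}{116} \left(-182\right)\right) + 189 = \left(-5690 - \frac{91}{58}\right) + 189 = - \frac{330111}{58} + 189 = - \frac{319149}{58}$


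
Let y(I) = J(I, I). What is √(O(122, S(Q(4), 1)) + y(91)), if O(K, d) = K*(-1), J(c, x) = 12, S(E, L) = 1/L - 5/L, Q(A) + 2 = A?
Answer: I*√110 ≈ 10.488*I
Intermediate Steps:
Q(A) = -2 + A
S(E, L) = -4/L (S(E, L) = 1/L - 5/L = -4/L)
O(K, d) = -K
y(I) = 12
√(O(122, S(Q(4), 1)) + y(91)) = √(-1*122 + 12) = √(-122 + 12) = √(-110) = I*√110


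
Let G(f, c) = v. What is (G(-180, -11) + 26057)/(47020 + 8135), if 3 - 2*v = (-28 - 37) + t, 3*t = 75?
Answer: 52157/110310 ≈ 0.47282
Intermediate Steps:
t = 25 (t = (⅓)*75 = 25)
v = 43/2 (v = 3/2 - ((-28 - 37) + 25)/2 = 3/2 - (-65 + 25)/2 = 3/2 - ½*(-40) = 3/2 + 20 = 43/2 ≈ 21.500)
G(f, c) = 43/2
(G(-180, -11) + 26057)/(47020 + 8135) = (43/2 + 26057)/(47020 + 8135) = (52157/2)/55155 = (52157/2)*(1/55155) = 52157/110310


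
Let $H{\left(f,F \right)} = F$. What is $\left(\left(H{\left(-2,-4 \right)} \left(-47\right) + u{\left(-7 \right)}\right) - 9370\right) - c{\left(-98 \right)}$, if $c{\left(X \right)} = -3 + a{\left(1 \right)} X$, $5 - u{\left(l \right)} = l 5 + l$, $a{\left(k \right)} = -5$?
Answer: $-9622$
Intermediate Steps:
$u{\left(l \right)} = 5 - 6 l$ ($u{\left(l \right)} = 5 - \left(l 5 + l\right) = 5 - \left(5 l + l\right) = 5 - 6 l$)
$c{\left(X \right)} = -3 - 5 X$
$\left(\left(H{\left(-2,-4 \right)} \left(-47\right) + u{\left(-7 \right)}\right) - 9370\right) - c{\left(-98 \right)} = \left(\left(\left(-4\right) \left(-47\right) + \left(5 - -42\right)\right) - 9370\right) - \left(-3 - -490\right) = \left(\left(188 + \left(5 + 42\right)\right) - 9370\right) - \left(-3 + 490\right) = \left(\left(188 + 47\right) - 9370\right) - 487 = \left(235 - 9370\right) - 487 = -9135 - 487 = -9622$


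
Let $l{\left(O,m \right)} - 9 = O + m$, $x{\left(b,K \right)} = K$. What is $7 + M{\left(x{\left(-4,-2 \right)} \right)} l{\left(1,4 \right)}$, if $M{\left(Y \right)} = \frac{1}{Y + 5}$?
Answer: $\frac{35}{3} \approx 11.667$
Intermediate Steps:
$l{\left(O,m \right)} = 9 + O + m$ ($l{\left(O,m \right)} = 9 + \left(O + m\right) = 9 + O + m$)
$M{\left(Y \right)} = \frac{1}{5 + Y}$
$7 + M{\left(x{\left(-4,-2 \right)} \right)} l{\left(1,4 \right)} = 7 + \frac{9 + 1 + 4}{5 - 2} = 7 + \frac{1}{3} \cdot 14 = 7 + \frac{14}{3} = \frac{35}{3}$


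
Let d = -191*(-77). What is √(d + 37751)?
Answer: √52458 ≈ 229.04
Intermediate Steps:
d = 14707
√(d + 37751) = √(14707 + 37751) = √52458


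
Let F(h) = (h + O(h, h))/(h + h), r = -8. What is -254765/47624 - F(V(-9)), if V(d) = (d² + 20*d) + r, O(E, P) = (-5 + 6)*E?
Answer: -302389/47624 ≈ -6.3495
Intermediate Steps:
O(E, P) = E (O(E, P) = 1*E = E)
V(d) = -8 + d² + 20*d (V(d) = (d² + 20*d) - 8 = -8 + d² + 20*d)
F(h) = 1 (F(h) = (h + h)/(h + h) = (2*h)/((2*h)) = (2*h)*(1/(2*h)) = 1)
-254765/47624 - F(V(-9)) = -254765/47624 - 1*1 = -254765*1/47624 - 1 = -254765/47624 - 1 = -302389/47624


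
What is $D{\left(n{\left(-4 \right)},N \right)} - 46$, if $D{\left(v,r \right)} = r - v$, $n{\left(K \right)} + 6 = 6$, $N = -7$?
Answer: $-53$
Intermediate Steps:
$n{\left(K \right)} = 0$ ($n{\left(K \right)} = -6 + 6 = 0$)
$D{\left(n{\left(-4 \right)},N \right)} - 46 = \left(-7 - 0\right) - 46 = \left(-7 + 0\right) - 46 = -7 - 46 = -53$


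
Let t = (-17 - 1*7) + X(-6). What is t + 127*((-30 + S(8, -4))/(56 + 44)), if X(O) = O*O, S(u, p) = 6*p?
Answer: -2829/50 ≈ -56.580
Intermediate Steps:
X(O) = O²
t = 12 (t = (-17 - 1*7) + (-6)² = (-17 - 7) + 36 = -24 + 36 = 12)
t + 127*((-30 + S(8, -4))/(56 + 44)) = 12 + 127*((-30 + 6*(-4))/(56 + 44)) = 12 + 127*((-30 - 24)/100) = 12 + 127*(-54*1/100) = 12 + 127*(-27/50) = 12 - 3429/50 = -2829/50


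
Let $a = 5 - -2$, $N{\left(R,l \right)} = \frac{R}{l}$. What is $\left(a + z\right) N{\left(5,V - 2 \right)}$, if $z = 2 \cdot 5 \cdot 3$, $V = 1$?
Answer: $-185$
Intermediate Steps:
$z = 30$ ($z = 10 \cdot 3 = 30$)
$a = 7$ ($a = 5 + 2 = 7$)
$\left(a + z\right) N{\left(5,V - 2 \right)} = \left(7 + 30\right) \frac{5}{1 - 2} = 37 \frac{5}{-1} = 37 \cdot 5 \left(-1\right) = 37 \left(-5\right) = -185$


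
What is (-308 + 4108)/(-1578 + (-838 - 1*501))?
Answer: -3800/2917 ≈ -1.3027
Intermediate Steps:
(-308 + 4108)/(-1578 + (-838 - 1*501)) = 3800/(-1578 + (-838 - 501)) = 3800/(-1578 - 1339) = 3800/(-2917) = 3800*(-1/2917) = -3800/2917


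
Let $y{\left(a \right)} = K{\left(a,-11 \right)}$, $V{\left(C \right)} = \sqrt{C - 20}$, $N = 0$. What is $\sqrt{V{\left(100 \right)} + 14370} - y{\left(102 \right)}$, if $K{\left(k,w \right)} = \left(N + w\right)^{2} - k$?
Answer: $-19 + \sqrt{14370 + 4 \sqrt{5}} \approx 100.91$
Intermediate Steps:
$V{\left(C \right)} = \sqrt{-20 + C}$
$K{\left(k,w \right)} = w^{2} - k$ ($K{\left(k,w \right)} = \left(0 + w\right)^{2} - k = w^{2} - k$)
$y{\left(a \right)} = 121 - a$ ($y{\left(a \right)} = \left(-11\right)^{2} - a = 121 - a$)
$\sqrt{V{\left(100 \right)} + 14370} - y{\left(102 \right)} = \sqrt{\sqrt{-20 + 100} + 14370} - \left(121 - 102\right) = \sqrt{\sqrt{80} + 14370} - \left(121 - 102\right) = \sqrt{4 \sqrt{5} + 14370} - 19 = \sqrt{14370 + 4 \sqrt{5}} - 19 = -19 + \sqrt{14370 + 4 \sqrt{5}}$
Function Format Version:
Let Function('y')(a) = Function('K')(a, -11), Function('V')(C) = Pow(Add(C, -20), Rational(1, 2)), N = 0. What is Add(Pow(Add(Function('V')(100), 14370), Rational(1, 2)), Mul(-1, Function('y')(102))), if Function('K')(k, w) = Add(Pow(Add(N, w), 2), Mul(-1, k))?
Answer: Add(-19, Pow(Add(14370, Mul(4, Pow(5, Rational(1, 2)))), Rational(1, 2))) ≈ 100.91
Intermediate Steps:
Function('V')(C) = Pow(Add(-20, C), Rational(1, 2))
Function('K')(k, w) = Add(Pow(w, 2), Mul(-1, k)) (Function('K')(k, w) = Add(Pow(Add(0, w), 2), Mul(-1, k)) = Add(Pow(w, 2), Mul(-1, k)))
Function('y')(a) = Add(121, Mul(-1, a)) (Function('y')(a) = Add(Pow(-11, 2), Mul(-1, a)) = Add(121, Mul(-1, a)))
Add(Pow(Add(Function('V')(100), 14370), Rational(1, 2)), Mul(-1, Function('y')(102))) = Add(Pow(Add(Pow(Add(-20, 100), Rational(1, 2)), 14370), Rational(1, 2)), Mul(-1, Add(121, Mul(-1, 102)))) = Add(Pow(Add(Pow(80, Rational(1, 2)), 14370), Rational(1, 2)), Mul(-1, Add(121, -102))) = Add(Pow(Add(Mul(4, Pow(5, Rational(1, 2))), 14370), Rational(1, 2)), Mul(-1, 19)) = Add(Pow(Add(14370, Mul(4, Pow(5, Rational(1, 2)))), Rational(1, 2)), -19) = Add(-19, Pow(Add(14370, Mul(4, Pow(5, Rational(1, 2)))), Rational(1, 2)))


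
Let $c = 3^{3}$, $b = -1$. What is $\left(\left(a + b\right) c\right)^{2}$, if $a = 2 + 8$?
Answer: $59049$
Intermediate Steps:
$a = 10$
$c = 27$
$\left(\left(a + b\right) c\right)^{2} = \left(\left(10 - 1\right) 27\right)^{2} = \left(9 \cdot 27\right)^{2} = 243^{2} = 59049$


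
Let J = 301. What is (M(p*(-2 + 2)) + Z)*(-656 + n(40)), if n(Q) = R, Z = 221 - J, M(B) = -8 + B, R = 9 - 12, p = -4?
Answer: 57992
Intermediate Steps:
R = -3
Z = -80 (Z = 221 - 1*301 = 221 - 301 = -80)
n(Q) = -3
(M(p*(-2 + 2)) + Z)*(-656 + n(40)) = ((-8 - 4*(-2 + 2)) - 80)*(-656 - 3) = ((-8 - 4*0) - 80)*(-659) = ((-8 + 0) - 80)*(-659) = (-8 - 80)*(-659) = -88*(-659) = 57992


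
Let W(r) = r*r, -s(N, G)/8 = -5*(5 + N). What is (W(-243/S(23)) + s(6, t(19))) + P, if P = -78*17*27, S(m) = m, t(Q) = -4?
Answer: -18647449/529 ≈ -35250.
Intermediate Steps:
s(N, G) = 200 + 40*N (s(N, G) = -(-40)*(5 + N) = -8*(-25 - 5*N) = 200 + 40*N)
W(r) = r²
P = -35802 (P = -1326*27 = -35802)
(W(-243/S(23)) + s(6, t(19))) + P = ((-243/23)² + (200 + 40*6)) - 35802 = ((-243*1/23)² + (200 + 240)) - 35802 = ((-243/23)² + 440) - 35802 = (59049/529 + 440) - 35802 = 291809/529 - 35802 = -18647449/529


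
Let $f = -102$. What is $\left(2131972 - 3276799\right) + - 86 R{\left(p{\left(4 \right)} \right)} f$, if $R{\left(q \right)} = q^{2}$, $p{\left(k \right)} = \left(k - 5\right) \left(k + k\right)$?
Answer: $-583419$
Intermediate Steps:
$p{\left(k \right)} = 2 k \left(-5 + k\right)$ ($p{\left(k \right)} = \left(-5 + k\right) 2 k = 2 k \left(-5 + k\right)$)
$\left(2131972 - 3276799\right) + - 86 R{\left(p{\left(4 \right)} \right)} f = \left(2131972 - 3276799\right) + - 86 \left(2 \cdot 4 \left(-5 + 4\right)\right)^{2} \left(-102\right) = -1144827 + - 86 \left(2 \cdot 4 \left(-1\right)\right)^{2} \left(-102\right) = -1144827 + - 86 \left(-8\right)^{2} \left(-102\right) = -1144827 + \left(-86\right) 64 \left(-102\right) = -1144827 - -561408 = -1144827 + 561408 = -583419$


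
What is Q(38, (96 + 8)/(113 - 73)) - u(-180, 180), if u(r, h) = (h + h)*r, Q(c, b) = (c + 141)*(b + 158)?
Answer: 467737/5 ≈ 93547.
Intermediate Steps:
Q(c, b) = (141 + c)*(158 + b)
u(r, h) = 2*h*r (u(r, h) = (2*h)*r = 2*h*r)
Q(38, (96 + 8)/(113 - 73)) - u(-180, 180) = (22278 + 141*((96 + 8)/(113 - 73)) + 158*38 + ((96 + 8)/(113 - 73))*38) - 2*180*(-180) = (22278 + 141*(104/40) + 6004 + (104/40)*38) - 1*(-64800) = (22278 + 141*(104*(1/40)) + 6004 + (104*(1/40))*38) + 64800 = (22278 + 141*(13/5) + 6004 + (13/5)*38) + 64800 = (22278 + 1833/5 + 6004 + 494/5) + 64800 = 143737/5 + 64800 = 467737/5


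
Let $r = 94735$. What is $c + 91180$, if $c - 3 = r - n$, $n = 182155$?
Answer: $3763$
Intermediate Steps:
$c = -87417$ ($c = 3 + \left(94735 - 182155\right) = 3 - 87420 = -87417$)
$c + 91180 = -87417 + 91180 = 3763$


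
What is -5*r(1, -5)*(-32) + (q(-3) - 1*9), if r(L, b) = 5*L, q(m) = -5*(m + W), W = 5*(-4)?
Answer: 906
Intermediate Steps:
W = -20
q(m) = 100 - 5*m (q(m) = -5*(m - 20) = -5*(-20 + m) = 100 - 5*m)
-5*r(1, -5)*(-32) + (q(-3) - 1*9) = -25*(-32) + ((100 - 5*(-3)) - 1*9) = -5*5*(-32) + ((100 + 15) - 9) = -25*(-32) + (115 - 9) = 800 + 106 = 906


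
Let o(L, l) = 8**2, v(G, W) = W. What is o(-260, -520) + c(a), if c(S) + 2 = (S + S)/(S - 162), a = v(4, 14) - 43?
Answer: 11900/191 ≈ 62.304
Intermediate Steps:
o(L, l) = 64
a = -29 (a = 14 - 43 = -29)
c(S) = -2 + 2*S/(-162 + S) (c(S) = -2 + (S + S)/(S - 162) = -2 + (2*S)/(-162 + S) = -2 + 2*S/(-162 + S))
o(-260, -520) + c(a) = 64 + 324/(-162 - 29) = 64 + 324/(-191) = 64 + 324*(-1/191) = 64 - 324/191 = 11900/191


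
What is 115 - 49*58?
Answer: -2727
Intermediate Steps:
115 - 49*58 = 115 - 2842 = -2727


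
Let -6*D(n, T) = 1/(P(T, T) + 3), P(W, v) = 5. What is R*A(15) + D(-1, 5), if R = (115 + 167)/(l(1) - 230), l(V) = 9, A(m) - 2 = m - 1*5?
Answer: -162653/10608 ≈ -15.333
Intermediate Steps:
A(m) = -3 + m (A(m) = 2 + (m - 1*5) = 2 + (m - 5) = 2 + (-5 + m) = -3 + m)
D(n, T) = -1/48 (D(n, T) = -1/(6*(5 + 3)) = -1/6/8 = -1/6*1/8 = -1/48)
R = -282/221 (R = (115 + 167)/(9 - 230) = 282/(-221) = 282*(-1/221) = -282/221 ≈ -1.2760)
R*A(15) + D(-1, 5) = -282*(-3 + 15)/221 - 1/48 = -282/221*12 - 1/48 = -3384/221 - 1/48 = -162653/10608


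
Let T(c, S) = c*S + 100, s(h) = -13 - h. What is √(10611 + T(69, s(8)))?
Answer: √9262 ≈ 96.239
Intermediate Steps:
T(c, S) = 100 + S*c (T(c, S) = S*c + 100 = 100 + S*c)
√(10611 + T(69, s(8))) = √(10611 + (100 + (-13 - 1*8)*69)) = √(10611 + (100 + (-13 - 8)*69)) = √(10611 + (100 - 21*69)) = √(10611 + (100 - 1449)) = √(10611 - 1349) = √9262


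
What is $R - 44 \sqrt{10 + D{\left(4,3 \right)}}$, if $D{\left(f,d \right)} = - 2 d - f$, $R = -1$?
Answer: $-1$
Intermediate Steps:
$D{\left(f,d \right)} = - f - 2 d$
$R - 44 \sqrt{10 + D{\left(4,3 \right)}} = -1 - 44 \sqrt{10 - 10} = -1 - 44 \sqrt{0} = -1 - 0 = -1 + 0 = -1$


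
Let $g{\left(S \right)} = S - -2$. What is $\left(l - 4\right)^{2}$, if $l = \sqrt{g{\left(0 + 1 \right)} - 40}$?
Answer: $\left(4 - i \sqrt{37}\right)^{2} \approx -21.0 - 48.662 i$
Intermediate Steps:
$g{\left(S \right)} = 2 + S$ ($g{\left(S \right)} = S + 2 = 2 + S$)
$l = i \sqrt{37}$ ($l = \sqrt{\left(2 + \left(0 + 1\right)\right) - 40} = \sqrt{\left(2 + 1\right) - 40} = \sqrt{3 - 40} = \sqrt{-37} = i \sqrt{37} \approx 6.0828 i$)
$\left(l - 4\right)^{2} = \left(i \sqrt{37} - 4\right)^{2} = \left(-4 + i \sqrt{37}\right)^{2}$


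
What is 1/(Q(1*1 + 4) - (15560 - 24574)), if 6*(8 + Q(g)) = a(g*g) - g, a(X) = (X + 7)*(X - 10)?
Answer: 6/54511 ≈ 0.00011007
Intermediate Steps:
a(X) = (-10 + X)*(7 + X) (a(X) = (7 + X)*(-10 + X) = (-10 + X)*(7 + X))
Q(g) = -59/3 - g²/2 - g/6 + g⁴/6 (Q(g) = -8 + ((-70 + (g*g)² - 3*g*g) - g)/6 = -8 + ((-70 + (g²)² - 3*g²) - g)/6 = -8 + ((-70 + g⁴ - 3*g²) - g)/6 = -8 + (-70 + g⁴ - g - 3*g²)/6 = -8 + (-35/3 - g²/2 - g/6 + g⁴/6) = -59/3 - g²/2 - g/6 + g⁴/6)
1/(Q(1*1 + 4) - (15560 - 24574)) = 1/((-59/3 - (1*1 + 4)²/2 - (1*1 + 4)/6 + (1*1 + 4)⁴/6) - (15560 - 24574)) = 1/((-59/3 - (1 + 4)²/2 - (1 + 4)/6 + (1 + 4)⁴/6) - 1*(-9014)) = 1/((-59/3 - ½*5² - ⅙*5 + (⅙)*5⁴) + 9014) = 1/((-59/3 - ½*25 - ⅚ + (⅙)*625) + 9014) = 1/((-59/3 - 25/2 - ⅚ + 625/6) + 9014) = 1/(427/6 + 9014) = 1/(54511/6) = 6/54511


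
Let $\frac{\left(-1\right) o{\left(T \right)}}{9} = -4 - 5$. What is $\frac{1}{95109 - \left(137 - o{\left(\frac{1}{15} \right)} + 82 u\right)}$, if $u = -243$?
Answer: $\frac{1}{114979} \approx 8.6972 \cdot 10^{-6}$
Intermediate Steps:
$o{\left(T \right)} = 81$ ($o{\left(T \right)} = - 9 \left(-4 - 5\right) = \left(-9\right) \left(-9\right) = 81$)
$\frac{1}{95109 - \left(137 - o{\left(\frac{1}{15} \right)} + 82 u\right)} = \frac{1}{95109 + \left(\left(-82\right) \left(-243\right) + \left(81 - 137\right)\right)} = \frac{1}{95109 + \left(19926 - 56\right)} = \frac{1}{95109 + 19870} = \frac{1}{114979}$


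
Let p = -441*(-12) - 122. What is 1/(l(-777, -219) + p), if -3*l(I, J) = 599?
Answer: 3/14911 ≈ 0.00020119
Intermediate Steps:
l(I, J) = -599/3 (l(I, J) = -⅓*599 = -599/3)
p = 5170 (p = 5292 - 122 = 5170)
1/(l(-777, -219) + p) = 1/(-599/3 + 5170) = 1/(14911/3) = 3/14911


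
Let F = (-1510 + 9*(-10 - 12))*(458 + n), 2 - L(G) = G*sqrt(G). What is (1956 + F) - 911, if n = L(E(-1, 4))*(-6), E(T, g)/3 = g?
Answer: -760723 - 245952*sqrt(3) ≈ -1.1867e+6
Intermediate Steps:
E(T, g) = 3*g
L(G) = 2 - G**(3/2) (L(G) = 2 - G*sqrt(G) = 2 - G**(3/2))
n = -12 + 144*sqrt(3) (n = (2 - (3*4)**(3/2))*(-6) = (2 - 12**(3/2))*(-6) = (2 - 24*sqrt(3))*(-6) = -12 + 144*sqrt(3) ≈ 237.42)
F = -761768 - 245952*sqrt(3) (F = (-1510 + 9*(-10 - 12))*(458 + (-12 + 144*sqrt(3))) = (-1510 + 9*(-22))*(446 + 144*sqrt(3)) = (-1510 - 198)*(446 + 144*sqrt(3)) = -1708*(446 + 144*sqrt(3)) = -761768 - 245952*sqrt(3) ≈ -1.1878e+6)
(1956 + F) - 911 = (1956 + (-761768 - 245952*sqrt(3))) - 911 = (-759812 - 245952*sqrt(3)) - 911 = -760723 - 245952*sqrt(3)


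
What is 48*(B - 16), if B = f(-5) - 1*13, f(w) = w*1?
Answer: -1632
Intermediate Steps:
f(w) = w
B = -18 (B = -5 - 1*13 = -5 - 13 = -18)
48*(B - 16) = 48*(-18 - 16) = 48*(-34) = -1632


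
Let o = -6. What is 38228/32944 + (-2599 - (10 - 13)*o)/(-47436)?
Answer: 59362433/48835362 ≈ 1.2156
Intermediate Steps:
38228/32944 + (-2599 - (10 - 13)*o)/(-47436) = 38228/32944 + (-2599 - (10 - 13)*(-6))/(-47436) = 38228*(1/32944) + (-2599 - (-3)*(-6))*(-1/47436) = 9557/8236 + (-2599 - 1*18)*(-1/47436) = 9557/8236 + (-2599 - 18)*(-1/47436) = 9557/8236 - 2617*(-1/47436) = 9557/8236 + 2617/47436 = 59362433/48835362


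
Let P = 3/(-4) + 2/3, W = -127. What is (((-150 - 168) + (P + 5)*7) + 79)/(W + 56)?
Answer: 2455/852 ≈ 2.8815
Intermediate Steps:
P = -1/12 (P = 3*(-¼) + 2*(⅓) = -¾ + ⅔ = -1/12 ≈ -0.083333)
(((-150 - 168) + (P + 5)*7) + 79)/(W + 56) = (((-150 - 168) + (-1/12 + 5)*7) + 79)/(-127 + 56) = ((-318 + (59/12)*7) + 79)/(-71) = ((-318 + 413/12) + 79)*(-1/71) = (-3403/12 + 79)*(-1/71) = -2455/12*(-1/71) = 2455/852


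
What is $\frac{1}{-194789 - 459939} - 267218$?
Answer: $- \frac{174955106705}{654728} \approx -2.6722 \cdot 10^{5}$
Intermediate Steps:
$\frac{1}{-194789 - 459939} - 267218 = \frac{1}{-654728} - 267218 = - \frac{1}{654728} - 267218 = - \frac{174955106705}{654728}$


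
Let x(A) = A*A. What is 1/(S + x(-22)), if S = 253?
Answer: 1/737 ≈ 0.0013569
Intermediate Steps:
x(A) = A**2
1/(S + x(-22)) = 1/(253 + (-22)**2) = 1/(253 + 484) = 1/737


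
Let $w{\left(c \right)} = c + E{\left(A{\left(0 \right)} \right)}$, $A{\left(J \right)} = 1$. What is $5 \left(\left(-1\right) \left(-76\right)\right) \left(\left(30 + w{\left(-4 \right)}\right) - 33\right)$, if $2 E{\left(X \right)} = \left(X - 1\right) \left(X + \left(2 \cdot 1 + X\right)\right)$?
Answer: $-2660$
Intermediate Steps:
$E{\left(X \right)} = \frac{\left(-1 + X\right) \left(2 + 2 X\right)}{2}$ ($E{\left(X \right)} = \frac{\left(X - 1\right) \left(X + \left(2 \cdot 1 + X\right)\right)}{2} = \frac{\left(-1 + X\right) \left(X + \left(2 + X\right)\right)}{2} = \frac{\left(-1 + X\right) \left(2 + 2 X\right)}{2}$)
$w{\left(c \right)} = c$ ($w{\left(c \right)} = c - \left(1 - 1^{2}\right) = c + \left(-1 + 1\right) = c + 0 = c$)
$5 \left(\left(-1\right) \left(-76\right)\right) \left(\left(30 + w{\left(-4 \right)}\right) - 33\right) = 5 \left(\left(-1\right) \left(-76\right)\right) \left(\left(30 - 4\right) - 33\right) = 5 \cdot 76 \left(26 - 33\right) = 380 \left(-7\right) = -2660$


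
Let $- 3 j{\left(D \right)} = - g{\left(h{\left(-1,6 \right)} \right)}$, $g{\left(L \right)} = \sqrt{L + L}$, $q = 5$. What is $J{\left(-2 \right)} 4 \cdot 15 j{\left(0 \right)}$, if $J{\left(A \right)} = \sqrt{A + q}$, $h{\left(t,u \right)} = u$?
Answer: $120$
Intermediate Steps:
$g{\left(L \right)} = \sqrt{2} \sqrt{L}$ ($g{\left(L \right)} = \sqrt{2 L} = \sqrt{2} \sqrt{L}$)
$J{\left(A \right)} = \sqrt{5 + A}$ ($J{\left(A \right)} = \sqrt{A + 5} = \sqrt{5 + A}$)
$j{\left(D \right)} = \frac{2 \sqrt{3}}{3}$ ($j{\left(D \right)} = - \frac{\left(-1\right) \sqrt{2} \sqrt{6}}{3} = - \frac{\left(-1\right) 2 \sqrt{3}}{3} = - \frac{\left(-2\right) \sqrt{3}}{3} = \frac{2 \sqrt{3}}{3}$)
$J{\left(-2 \right)} 4 \cdot 15 j{\left(0 \right)} = \sqrt{5 - 2} \cdot 4 \cdot 15 \frac{2 \sqrt{3}}{3} = \sqrt{3} \cdot 60 \frac{2 \sqrt{3}}{3} = 60 \sqrt{3} \frac{2 \sqrt{3}}{3} = 120$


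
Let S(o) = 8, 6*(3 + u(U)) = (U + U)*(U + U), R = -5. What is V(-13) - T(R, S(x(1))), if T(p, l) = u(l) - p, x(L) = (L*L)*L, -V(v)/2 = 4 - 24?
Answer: -14/3 ≈ -4.6667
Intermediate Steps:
u(U) = -3 + 2*U**2/3 (u(U) = -3 + ((U + U)*(U + U))/6 = -3 + ((2*U)*(2*U))/6 = -3 + (4*U**2)/6 = -3 + 2*U**2/3)
V(v) = 40 (V(v) = -2*(4 - 24) = -2*(-20) = 40)
x(L) = L**3 (x(L) = L**2*L = L**3)
T(p, l) = -3 - p + 2*l**2/3 (T(p, l) = (-3 + 2*l**2/3) - p = -3 - p + 2*l**2/3)
V(-13) - T(R, S(x(1))) = 40 - (-3 - 1*(-5) + (2/3)*8**2) = 40 - (-3 + 5 + (2/3)*64) = 40 - (-3 + 5 + 128/3) = 40 - 1*134/3 = 40 - 134/3 = -14/3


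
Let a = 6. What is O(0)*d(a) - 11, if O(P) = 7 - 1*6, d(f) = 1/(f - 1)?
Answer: -54/5 ≈ -10.800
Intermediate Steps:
d(f) = 1/(-1 + f)
O(P) = 1 (O(P) = 7 - 6 = 1)
O(0)*d(a) - 11 = 1/(-1 + 6) - 11 = 1/5 - 11 = 1*(⅕) - 11 = ⅕ - 11 = -54/5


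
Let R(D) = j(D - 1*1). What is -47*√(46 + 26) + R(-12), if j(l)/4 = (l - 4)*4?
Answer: -272 - 282*√2 ≈ -670.81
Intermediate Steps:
j(l) = -64 + 16*l (j(l) = 4*((l - 4)*4) = 4*((-4 + l)*4) = 4*(-16 + 4*l) = -64 + 16*l)
R(D) = -80 + 16*D (R(D) = -64 + 16*(D - 1*1) = -64 + 16*(D - 1) = -64 + 16*(-1 + D) = -64 + (-16 + 16*D) = -80 + 16*D)
-47*√(46 + 26) + R(-12) = -47*√(46 + 26) + (-80 + 16*(-12)) = -282*√2 + (-80 - 192) = -282*√2 - 272 = -272 - 282*√2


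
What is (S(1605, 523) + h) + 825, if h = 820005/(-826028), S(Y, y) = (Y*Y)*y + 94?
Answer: 1112876129559827/826028 ≈ 1.3473e+9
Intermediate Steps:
S(Y, y) = 94 + y*Y**2 (S(Y, y) = Y**2*y + 94 = y*Y**2 + 94 = 94 + y*Y**2)
h = -820005/826028 (h = 820005*(-1/826028) = -820005/826028 ≈ -0.99271)
(S(1605, 523) + h) + 825 = ((94 + 523*1605**2) - 820005/826028) + 825 = ((94 + 523*2576025) - 820005/826028) + 825 = ((94 + 1347261075) - 820005/826028) + 825 = (1347261169 - 820005/826028) + 825 = 1112875448086727/826028 + 825 = 1112876129559827/826028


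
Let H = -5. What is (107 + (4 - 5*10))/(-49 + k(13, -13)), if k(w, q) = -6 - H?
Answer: -61/50 ≈ -1.2200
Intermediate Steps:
k(w, q) = -1 (k(w, q) = -6 - 1*(-5) = -6 + 5 = -1)
(107 + (4 - 5*10))/(-49 + k(13, -13)) = (107 + (4 - 5*10))/(-49 - 1) = (107 + (4 - 50))/(-50) = (107 - 46)*(-1/50) = 61*(-1/50) = -61/50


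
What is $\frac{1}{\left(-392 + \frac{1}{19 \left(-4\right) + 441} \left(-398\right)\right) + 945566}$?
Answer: $\frac{365}{344988112} \approx 1.058 \cdot 10^{-6}$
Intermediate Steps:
$\frac{1}{\left(-392 + \frac{1}{19 \left(-4\right) + 441} \left(-398\right)\right) + 945566} = \frac{1}{\left(-392 + \frac{1}{-76 + 441} \left(-398\right)\right) + 945566} = \frac{1}{\left(-392 + \frac{1}{365} \left(-398\right)\right) + 945566} = \frac{1}{\left(-392 - \frac{398}{365}\right) + 945566} = \frac{1}{- \frac{143478}{365} + 945566} = \frac{1}{\frac{344988112}{365}} = \frac{365}{344988112}$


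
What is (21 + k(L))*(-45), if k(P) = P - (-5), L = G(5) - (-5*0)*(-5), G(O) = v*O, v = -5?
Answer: -45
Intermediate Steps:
G(O) = -5*O
L = -25 (L = -5*5 - (-5*0)*(-5) = -25 - 0*(-5) = -25 - 1*0 = -25 + 0 = -25)
k(P) = 5 + P (k(P) = P - 1*(-5) = P + 5 = 5 + P)
(21 + k(L))*(-45) = (21 + (5 - 25))*(-45) = (21 - 20)*(-45) = 1*(-45) = -45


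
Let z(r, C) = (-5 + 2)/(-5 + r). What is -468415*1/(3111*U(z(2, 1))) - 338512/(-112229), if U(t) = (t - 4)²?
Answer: -43091749547/3142299771 ≈ -13.713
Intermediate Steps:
z(r, C) = -3/(-5 + r)
U(t) = (-4 + t)²
-468415*1/(3111*U(z(2, 1))) - 338512/(-112229) = -468415*1/(3111*(-4 - 3/(-5 + 2))²) - 338512/(-112229) = -468415*1/(3111*(-4 - 3/(-3))²) - 338512*(-1/112229) = -468415*1/(3111*(-4 - 3*(-⅓))²) + 338512/112229 = -468415*1/(3111*(-4 + 1)²) + 338512/112229 = -468415/(-61*(-3)²*(-51)) + 338512/112229 = -468415/(-61*9*(-51)) + 338512/112229 = -468415/((-549*(-51))) + 338512/112229 = -468415/27999 + 338512/112229 = -43091749547/3142299771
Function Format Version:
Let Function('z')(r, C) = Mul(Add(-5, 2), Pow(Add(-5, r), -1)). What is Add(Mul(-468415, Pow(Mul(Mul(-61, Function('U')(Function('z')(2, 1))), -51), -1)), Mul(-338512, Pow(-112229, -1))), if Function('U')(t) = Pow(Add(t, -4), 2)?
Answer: Rational(-43091749547, 3142299771) ≈ -13.713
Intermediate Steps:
Function('z')(r, C) = Mul(-3, Pow(Add(-5, r), -1))
Function('U')(t) = Pow(Add(-4, t), 2)
Add(Mul(-468415, Pow(Mul(Mul(-61, Function('U')(Function('z')(2, 1))), -51), -1)), Mul(-338512, Pow(-112229, -1))) = Add(Mul(-468415, Pow(Mul(Mul(-61, Pow(Add(-4, Mul(-3, Pow(Add(-5, 2), -1))), 2)), -51), -1)), Mul(-338512, Pow(-112229, -1))) = Add(Mul(-468415, Pow(Mul(Mul(-61, Pow(Add(-4, Mul(-3, Pow(-3, -1))), 2)), -51), -1)), Mul(-338512, Rational(-1, 112229))) = Add(Mul(-468415, Pow(Mul(Mul(-61, Pow(Add(-4, Mul(-3, Rational(-1, 3))), 2)), -51), -1)), Rational(338512, 112229)) = Add(Mul(-468415, Pow(Mul(Mul(-61, Pow(Add(-4, 1), 2)), -51), -1)), Rational(338512, 112229)) = Add(Mul(-468415, Pow(Mul(Mul(-61, Pow(-3, 2)), -51), -1)), Rational(338512, 112229)) = Add(Mul(-468415, Pow(Mul(Mul(-61, 9), -51), -1)), Rational(338512, 112229)) = Add(Mul(-468415, Pow(Mul(-549, -51), -1)), Rational(338512, 112229)) = Add(Mul(-468415, Pow(27999, -1)), Rational(338512, 112229)) = Add(Mul(-468415, Rational(1, 27999)), Rational(338512, 112229)) = Add(Rational(-468415, 27999), Rational(338512, 112229)) = Rational(-43091749547, 3142299771)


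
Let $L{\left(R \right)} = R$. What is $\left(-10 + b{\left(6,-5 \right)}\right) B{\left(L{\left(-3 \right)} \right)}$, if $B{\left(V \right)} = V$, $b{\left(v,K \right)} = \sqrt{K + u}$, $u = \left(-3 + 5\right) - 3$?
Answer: $30 - 3 i \sqrt{6} \approx 30.0 - 7.3485 i$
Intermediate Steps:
$u = -1$ ($u = 2 - 3 = -1$)
$b{\left(v,K \right)} = \sqrt{-1 + K}$ ($b{\left(v,K \right)} = \sqrt{K - 1} = \sqrt{-1 + K}$)
$\left(-10 + b{\left(6,-5 \right)}\right) B{\left(L{\left(-3 \right)} \right)} = \left(-10 + \sqrt{-1 - 5}\right) \left(-3\right) = \left(-10 + \sqrt{-6}\right) \left(-3\right) = \left(-10 + i \sqrt{6}\right) \left(-3\right) = 30 - 3 i \sqrt{6}$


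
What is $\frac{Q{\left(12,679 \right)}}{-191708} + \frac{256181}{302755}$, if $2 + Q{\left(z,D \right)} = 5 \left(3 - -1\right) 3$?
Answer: $\frac{24547193679}{29020277770} \approx 0.84586$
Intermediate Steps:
$Q{\left(z,D \right)} = 58$ ($Q{\left(z,D \right)} = -2 + 5 \left(3 - -1\right) 3 = -2 + 5 \left(3 + 1\right) 3 = -2 + 5 \cdot 4 \cdot 3 = -2 + 20 \cdot 3 = -2 + 60 = 58$)
$\frac{Q{\left(12,679 \right)}}{-191708} + \frac{256181}{302755} = \frac{58}{-191708} + \frac{256181}{302755} = 58 \left(- \frac{1}{191708}\right) + 256181 \cdot \frac{1}{302755} = - \frac{29}{95854} + \frac{256181}{302755} = \frac{24547193679}{29020277770}$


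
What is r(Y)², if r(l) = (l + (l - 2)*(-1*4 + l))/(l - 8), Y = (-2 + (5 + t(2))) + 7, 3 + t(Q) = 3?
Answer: 841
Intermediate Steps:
t(Q) = 0 (t(Q) = -3 + 3 = 0)
Y = 10 (Y = (-2 + (5 + 0)) + 7 = (-2 + 5) + 7 = 3 + 7 = 10)
r(l) = (l + (-4 + l)*(-2 + l))/(-8 + l) (r(l) = (l + (-2 + l)*(-4 + l))/(-8 + l) = (l + (-4 + l)*(-2 + l))/(-8 + l))
r(Y)² = ((8 + 10² - 5*10)/(-8 + 10))² = ((8 + 100 - 50)/2)² = ((½)*58)² = 29² = 841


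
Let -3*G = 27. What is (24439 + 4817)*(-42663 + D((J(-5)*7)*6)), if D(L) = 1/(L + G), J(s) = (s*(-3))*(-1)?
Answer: -265855688816/213 ≈ -1.2481e+9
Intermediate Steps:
G = -9 (G = -⅓*27 = -9)
J(s) = 3*s (J(s) = -3*s*(-1) = 3*s)
D(L) = 1/(-9 + L) (D(L) = 1/(L - 9) = 1/(-9 + L))
(24439 + 4817)*(-42663 + D((J(-5)*7)*6)) = (24439 + 4817)*(-42663 + 1/(-9 + ((3*(-5))*7)*6)) = 29256*(-42663 + 1/(-9 - 15*7*6)) = 29256*(-42663 + 1/(-9 - 105*6)) = 29256*(-42663 + 1/(-9 - 630)) = 29256*(-42663 + 1/(-639)) = 29256*(-42663 - 1/639) = 29256*(-27261658/639) = -265855688816/213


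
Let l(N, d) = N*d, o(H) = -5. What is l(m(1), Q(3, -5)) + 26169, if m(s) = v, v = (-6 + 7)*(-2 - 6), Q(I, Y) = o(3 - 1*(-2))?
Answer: 26209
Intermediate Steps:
Q(I, Y) = -5
v = -8 (v = 1*(-8) = -8)
m(s) = -8
l(m(1), Q(3, -5)) + 26169 = -8*(-5) + 26169 = 40 + 26169 = 26209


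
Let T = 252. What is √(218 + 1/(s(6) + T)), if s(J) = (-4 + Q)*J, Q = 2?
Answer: √784815/60 ≈ 14.765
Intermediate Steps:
s(J) = -2*J (s(J) = (-4 + 2)*J = -2*J)
√(218 + 1/(s(6) + T)) = √(218 + 1/(-2*6 + 252)) = √(218 + 1/(-12 + 252)) = √(218 + 1/240) = √(52321/240) = √784815/60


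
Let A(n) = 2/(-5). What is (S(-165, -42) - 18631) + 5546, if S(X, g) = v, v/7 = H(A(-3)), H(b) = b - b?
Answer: -13085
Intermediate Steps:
A(n) = -⅖ (A(n) = 2*(-⅕) = -⅖)
H(b) = 0
v = 0 (v = 7*0 = 0)
S(X, g) = 0
(S(-165, -42) - 18631) + 5546 = (0 - 18631) + 5546 = -18631 + 5546 = -13085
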